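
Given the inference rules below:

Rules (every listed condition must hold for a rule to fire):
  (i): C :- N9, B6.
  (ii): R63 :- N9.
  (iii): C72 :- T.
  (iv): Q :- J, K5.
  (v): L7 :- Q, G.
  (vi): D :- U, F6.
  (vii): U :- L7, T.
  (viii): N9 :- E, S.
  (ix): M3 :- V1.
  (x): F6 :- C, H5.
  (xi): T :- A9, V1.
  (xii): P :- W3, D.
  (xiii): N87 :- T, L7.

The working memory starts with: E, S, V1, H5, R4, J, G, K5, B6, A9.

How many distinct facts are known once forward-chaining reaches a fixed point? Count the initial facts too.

22

[1] (iv) [Q :- J, K5.]; (viii) [N9 :- E, S.]; (ix) [M3 :- V1.]; (xi) [T :- A9, V1.]. ⇒ new: Q, N9, M3, T.
[2] (i) [C :- N9, B6.]; (ii) [R63 :- N9.]; (iii) [C72 :- T.]; (v) [L7 :- Q, G.]. ⇒ new: C, R63, C72, L7.
[3] (vii) [U :- L7, T.]; (x) [F6 :- C, H5.]; (xiii) [N87 :- T, L7.]. ⇒ new: U, F6, N87.
[4] (vi) [D :- U, F6.]. ⇒ new: D.
Closure: {A9, B6, C, C72, D, E, F6, G, H5, J, K5, L7, M3, N87, N9, Q, R4, R63, S, T, U, V1} — 22 facts.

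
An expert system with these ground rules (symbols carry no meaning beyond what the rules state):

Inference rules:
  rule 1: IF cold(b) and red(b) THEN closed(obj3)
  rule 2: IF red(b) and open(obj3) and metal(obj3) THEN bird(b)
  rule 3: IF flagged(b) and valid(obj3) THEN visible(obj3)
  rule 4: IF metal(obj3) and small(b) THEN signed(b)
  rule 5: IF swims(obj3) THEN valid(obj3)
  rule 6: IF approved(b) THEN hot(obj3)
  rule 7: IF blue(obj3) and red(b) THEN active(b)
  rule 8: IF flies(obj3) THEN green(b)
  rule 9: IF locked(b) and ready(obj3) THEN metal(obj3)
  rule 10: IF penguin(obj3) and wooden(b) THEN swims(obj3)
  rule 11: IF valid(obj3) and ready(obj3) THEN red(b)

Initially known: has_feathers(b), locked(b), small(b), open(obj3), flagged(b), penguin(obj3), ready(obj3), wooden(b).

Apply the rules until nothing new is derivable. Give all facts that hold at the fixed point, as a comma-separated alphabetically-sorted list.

bird(b), flagged(b), has_feathers(b), locked(b), metal(obj3), open(obj3), penguin(obj3), ready(obj3), red(b), signed(b), small(b), swims(obj3), valid(obj3), visible(obj3), wooden(b)

Round 1: rule 9 [IF locked(b) and ready(obj3) THEN metal(obj3)]; rule 10 [IF penguin(obj3) and wooden(b) THEN swims(obj3)]. Adds metal(obj3), swims(obj3).
Round 2: rule 4 [IF metal(obj3) and small(b) THEN signed(b)]; rule 5 [IF swims(obj3) THEN valid(obj3)]. Adds signed(b), valid(obj3).
Round 3: rule 3 [IF flagged(b) and valid(obj3) THEN visible(obj3)]; rule 11 [IF valid(obj3) and ready(obj3) THEN red(b)]. Adds visible(obj3), red(b).
Round 4: rule 2 [IF red(b) and open(obj3) and metal(obj3) THEN bird(b)]. Adds bird(b).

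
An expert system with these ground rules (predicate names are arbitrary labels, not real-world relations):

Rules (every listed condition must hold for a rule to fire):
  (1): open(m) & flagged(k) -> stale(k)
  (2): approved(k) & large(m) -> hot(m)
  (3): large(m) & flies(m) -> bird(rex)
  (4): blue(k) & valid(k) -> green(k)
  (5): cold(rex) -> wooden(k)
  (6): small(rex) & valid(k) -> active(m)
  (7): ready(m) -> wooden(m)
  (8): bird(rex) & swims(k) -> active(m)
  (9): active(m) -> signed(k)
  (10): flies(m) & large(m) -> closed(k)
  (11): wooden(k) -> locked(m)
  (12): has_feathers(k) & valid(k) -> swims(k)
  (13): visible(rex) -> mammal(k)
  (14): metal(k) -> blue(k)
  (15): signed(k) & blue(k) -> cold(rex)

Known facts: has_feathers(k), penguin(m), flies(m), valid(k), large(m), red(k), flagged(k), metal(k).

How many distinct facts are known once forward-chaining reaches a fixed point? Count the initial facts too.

18

[1] (3) [large(m) & flies(m) -> bird(rex)]; (10) [flies(m) & large(m) -> closed(k)]; (12) [has_feathers(k) & valid(k) -> swims(k)]; (14) [metal(k) -> blue(k)]. ⇒ new: bird(rex), closed(k), swims(k), blue(k).
[2] (4) [blue(k) & valid(k) -> green(k)]; (8) [bird(rex) & swims(k) -> active(m)]. ⇒ new: green(k), active(m).
[3] (9) [active(m) -> signed(k)]. ⇒ new: signed(k).
[4] (15) [signed(k) & blue(k) -> cold(rex)]. ⇒ new: cold(rex).
[5] (5) [cold(rex) -> wooden(k)]. ⇒ new: wooden(k).
[6] (11) [wooden(k) -> locked(m)]. ⇒ new: locked(m).
Closure: {active(m), bird(rex), blue(k), closed(k), cold(rex), flagged(k), flies(m), green(k), has_feathers(k), large(m), locked(m), metal(k), penguin(m), red(k), signed(k), swims(k), valid(k), wooden(k)} — 18 facts.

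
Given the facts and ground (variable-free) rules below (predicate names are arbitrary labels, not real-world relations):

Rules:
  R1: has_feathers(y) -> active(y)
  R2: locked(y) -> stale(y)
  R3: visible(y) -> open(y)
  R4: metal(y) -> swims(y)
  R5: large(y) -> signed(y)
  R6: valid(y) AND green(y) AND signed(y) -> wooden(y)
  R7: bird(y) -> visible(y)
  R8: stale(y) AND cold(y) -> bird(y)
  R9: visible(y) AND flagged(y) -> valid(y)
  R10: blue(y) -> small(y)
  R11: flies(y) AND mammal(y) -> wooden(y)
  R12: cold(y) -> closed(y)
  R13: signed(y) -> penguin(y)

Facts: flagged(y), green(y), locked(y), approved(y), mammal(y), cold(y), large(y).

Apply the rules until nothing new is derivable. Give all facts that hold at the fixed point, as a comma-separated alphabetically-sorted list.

approved(y), bird(y), closed(y), cold(y), flagged(y), green(y), large(y), locked(y), mammal(y), open(y), penguin(y), signed(y), stale(y), valid(y), visible(y), wooden(y)

Round 1 — R2, R5, R12, derive stale(y), signed(y), closed(y).
Round 2 — R8, R13, derive bird(y), penguin(y).
Round 3 — R7, derive visible(y).
Round 4 — R3, R9, derive open(y), valid(y).
Round 5 — R6, derive wooden(y).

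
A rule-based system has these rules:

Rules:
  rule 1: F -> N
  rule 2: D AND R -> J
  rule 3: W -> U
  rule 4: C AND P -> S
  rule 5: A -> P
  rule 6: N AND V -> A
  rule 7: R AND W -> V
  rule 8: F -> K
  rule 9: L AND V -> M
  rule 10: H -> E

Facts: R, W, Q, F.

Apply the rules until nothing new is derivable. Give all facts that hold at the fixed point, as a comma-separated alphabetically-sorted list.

A, F, K, N, P, Q, R, U, V, W

Round 1: rule 1 [F -> N]; rule 3 [W -> U]; rule 7 [R AND W -> V]; rule 8 [F -> K]. Adds N, U, V, K.
Round 2: rule 6 [N AND V -> A]. Adds A.
Round 3: rule 5 [A -> P]. Adds P.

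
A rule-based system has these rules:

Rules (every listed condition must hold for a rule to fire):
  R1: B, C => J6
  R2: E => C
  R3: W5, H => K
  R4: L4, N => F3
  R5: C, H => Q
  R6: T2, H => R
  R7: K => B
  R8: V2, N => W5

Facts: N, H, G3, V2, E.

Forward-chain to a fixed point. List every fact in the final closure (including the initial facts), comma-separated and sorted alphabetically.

B, C, E, G3, H, J6, K, N, Q, V2, W5

[1] R2 [E => C]; R8 [V2, N => W5]. ⇒ new: C, W5.
[2] R3 [W5, H => K]; R5 [C, H => Q]. ⇒ new: K, Q.
[3] R7 [K => B]. ⇒ new: B.
[4] R1 [B, C => J6]. ⇒ new: J6.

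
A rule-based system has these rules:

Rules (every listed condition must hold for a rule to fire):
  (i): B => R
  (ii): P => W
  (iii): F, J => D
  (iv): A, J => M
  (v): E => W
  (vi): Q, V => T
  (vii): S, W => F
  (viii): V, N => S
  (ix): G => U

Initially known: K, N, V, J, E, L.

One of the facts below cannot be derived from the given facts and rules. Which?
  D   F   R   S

Round 1 fires (v), (viii), giving W, S.
Round 2 fires (vii), giving F.
Round 3 fires (iii), giving D.
Derived: S (round 1), D (round 3), F (round 2). R never appears in any round.

R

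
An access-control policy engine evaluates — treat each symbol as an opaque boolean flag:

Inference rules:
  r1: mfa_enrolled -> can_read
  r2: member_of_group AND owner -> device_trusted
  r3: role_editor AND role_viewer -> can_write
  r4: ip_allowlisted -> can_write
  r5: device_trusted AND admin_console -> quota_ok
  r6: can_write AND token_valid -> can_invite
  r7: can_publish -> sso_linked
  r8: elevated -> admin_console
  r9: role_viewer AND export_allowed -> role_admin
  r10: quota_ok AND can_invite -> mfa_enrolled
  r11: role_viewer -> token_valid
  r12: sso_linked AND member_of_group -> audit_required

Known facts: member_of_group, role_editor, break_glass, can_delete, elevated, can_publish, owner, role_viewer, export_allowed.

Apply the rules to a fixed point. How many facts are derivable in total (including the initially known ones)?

Round 1: r2 [member_of_group AND owner -> device_trusted]; r3 [role_editor AND role_viewer -> can_write]; r7 [can_publish -> sso_linked]; r8 [elevated -> admin_console]; r9 [role_viewer AND export_allowed -> role_admin]; r11 [role_viewer -> token_valid]. Adds device_trusted, can_write, sso_linked, admin_console, role_admin, token_valid.
Round 2: r5 [device_trusted AND admin_console -> quota_ok]; r6 [can_write AND token_valid -> can_invite]; r12 [sso_linked AND member_of_group -> audit_required]. Adds quota_ok, can_invite, audit_required.
Round 3: r10 [quota_ok AND can_invite -> mfa_enrolled]. Adds mfa_enrolled.
Round 4: r1 [mfa_enrolled -> can_read]. Adds can_read.
Closure: {admin_console, audit_required, break_glass, can_delete, can_invite, can_publish, can_read, can_write, device_trusted, elevated, export_allowed, member_of_group, mfa_enrolled, owner, quota_ok, role_admin, role_editor, role_viewer, sso_linked, token_valid} — 20 facts.

20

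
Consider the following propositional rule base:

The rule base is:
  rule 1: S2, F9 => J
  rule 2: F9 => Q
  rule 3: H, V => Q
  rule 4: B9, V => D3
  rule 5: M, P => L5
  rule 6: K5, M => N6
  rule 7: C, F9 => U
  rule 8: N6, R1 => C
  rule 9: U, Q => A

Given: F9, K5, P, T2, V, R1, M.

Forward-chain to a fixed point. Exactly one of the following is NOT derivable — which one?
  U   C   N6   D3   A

Round 1 fires rule 2, rule 5, rule 6, giving Q, L5, N6.
Round 2 fires rule 8, giving C.
Round 3 fires rule 7, giving U.
Round 4 fires rule 9, giving A.
Derived: C (round 2), U (round 3), N6 (round 1), A (round 4). D3 never appears in any round.

D3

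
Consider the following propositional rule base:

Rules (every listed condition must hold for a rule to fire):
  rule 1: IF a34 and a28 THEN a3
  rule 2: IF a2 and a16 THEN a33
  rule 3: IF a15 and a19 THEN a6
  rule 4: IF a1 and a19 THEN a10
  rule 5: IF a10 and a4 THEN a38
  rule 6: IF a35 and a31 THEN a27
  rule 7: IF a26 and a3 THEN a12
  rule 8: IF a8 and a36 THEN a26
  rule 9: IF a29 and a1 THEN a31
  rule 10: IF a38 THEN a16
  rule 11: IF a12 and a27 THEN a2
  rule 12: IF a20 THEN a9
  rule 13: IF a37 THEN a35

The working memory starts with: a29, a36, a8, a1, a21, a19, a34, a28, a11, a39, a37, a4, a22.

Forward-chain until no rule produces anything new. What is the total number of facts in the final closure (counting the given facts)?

24

Round 1: rule 1 [IF a34 and a28 THEN a3]; rule 4 [IF a1 and a19 THEN a10]; rule 8 [IF a8 and a36 THEN a26]; rule 9 [IF a29 and a1 THEN a31]; rule 13 [IF a37 THEN a35]. Adds a3, a10, a26, a31, a35.
Round 2: rule 5 [IF a10 and a4 THEN a38]; rule 6 [IF a35 and a31 THEN a27]; rule 7 [IF a26 and a3 THEN a12]. Adds a38, a27, a12.
Round 3: rule 10 [IF a38 THEN a16]; rule 11 [IF a12 and a27 THEN a2]. Adds a16, a2.
Round 4: rule 2 [IF a2 and a16 THEN a33]. Adds a33.
Closure: {a1, a10, a11, a12, a16, a19, a2, a21, a22, a26, a27, a28, a29, a3, a31, a33, a34, a35, a36, a37, a38, a39, a4, a8} — 24 facts.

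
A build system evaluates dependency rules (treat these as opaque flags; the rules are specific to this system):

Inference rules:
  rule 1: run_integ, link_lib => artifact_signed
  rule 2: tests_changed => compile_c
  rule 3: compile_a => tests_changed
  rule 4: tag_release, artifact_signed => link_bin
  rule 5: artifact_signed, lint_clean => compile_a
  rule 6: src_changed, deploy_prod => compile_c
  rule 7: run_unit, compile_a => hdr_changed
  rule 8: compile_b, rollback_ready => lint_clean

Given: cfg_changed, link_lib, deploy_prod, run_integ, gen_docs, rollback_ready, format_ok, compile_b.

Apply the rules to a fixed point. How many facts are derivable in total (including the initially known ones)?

13

Round 1: rule 1 [run_integ, link_lib => artifact_signed]; rule 8 [compile_b, rollback_ready => lint_clean]. Adds artifact_signed, lint_clean.
Round 2: rule 5 [artifact_signed, lint_clean => compile_a]. Adds compile_a.
Round 3: rule 3 [compile_a => tests_changed]. Adds tests_changed.
Round 4: rule 2 [tests_changed => compile_c]. Adds compile_c.
Closure: {artifact_signed, cfg_changed, compile_a, compile_b, compile_c, deploy_prod, format_ok, gen_docs, link_lib, lint_clean, rollback_ready, run_integ, tests_changed} — 13 facts.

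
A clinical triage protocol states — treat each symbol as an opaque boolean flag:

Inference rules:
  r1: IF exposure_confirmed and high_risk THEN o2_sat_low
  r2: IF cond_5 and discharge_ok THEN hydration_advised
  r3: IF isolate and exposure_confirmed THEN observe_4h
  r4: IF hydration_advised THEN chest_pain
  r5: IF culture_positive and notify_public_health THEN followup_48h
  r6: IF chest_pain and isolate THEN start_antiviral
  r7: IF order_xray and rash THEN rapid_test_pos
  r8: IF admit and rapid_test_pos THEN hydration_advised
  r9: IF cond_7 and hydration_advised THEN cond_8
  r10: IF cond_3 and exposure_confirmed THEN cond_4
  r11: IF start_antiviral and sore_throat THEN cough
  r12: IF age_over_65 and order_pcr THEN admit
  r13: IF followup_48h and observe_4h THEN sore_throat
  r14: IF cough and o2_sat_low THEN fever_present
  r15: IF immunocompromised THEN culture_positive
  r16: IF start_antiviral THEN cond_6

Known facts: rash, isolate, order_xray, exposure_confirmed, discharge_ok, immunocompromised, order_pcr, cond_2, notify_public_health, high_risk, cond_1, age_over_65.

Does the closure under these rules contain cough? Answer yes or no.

Round 1 fires r1, r3, r7, r12, r15, giving o2_sat_low, observe_4h, rapid_test_pos, admit, culture_positive.
Round 2 fires r5, r8, giving followup_48h, hydration_advised.
Round 3 fires r4, r13, giving chest_pain, sore_throat.
Round 4 fires r6, giving start_antiviral.
Round 5 fires r11, r16, giving cough, cond_6.
Round 6 fires r14, giving fever_present.
cough appears in round 5, so it is derivable.

yes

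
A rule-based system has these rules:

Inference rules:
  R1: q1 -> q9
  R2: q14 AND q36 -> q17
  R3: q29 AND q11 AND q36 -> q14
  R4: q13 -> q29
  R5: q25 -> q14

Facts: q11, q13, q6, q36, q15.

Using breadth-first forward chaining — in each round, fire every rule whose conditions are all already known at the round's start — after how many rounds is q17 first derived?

Round 1: R4 [q13 -> q29]. Adds q29.
Round 2: R3 [q29 AND q11 AND q36 -> q14]. Adds q14.
Round 3: R2 [q14 AND q36 -> q17]. Adds q17.
q17 first appears in round 3.

3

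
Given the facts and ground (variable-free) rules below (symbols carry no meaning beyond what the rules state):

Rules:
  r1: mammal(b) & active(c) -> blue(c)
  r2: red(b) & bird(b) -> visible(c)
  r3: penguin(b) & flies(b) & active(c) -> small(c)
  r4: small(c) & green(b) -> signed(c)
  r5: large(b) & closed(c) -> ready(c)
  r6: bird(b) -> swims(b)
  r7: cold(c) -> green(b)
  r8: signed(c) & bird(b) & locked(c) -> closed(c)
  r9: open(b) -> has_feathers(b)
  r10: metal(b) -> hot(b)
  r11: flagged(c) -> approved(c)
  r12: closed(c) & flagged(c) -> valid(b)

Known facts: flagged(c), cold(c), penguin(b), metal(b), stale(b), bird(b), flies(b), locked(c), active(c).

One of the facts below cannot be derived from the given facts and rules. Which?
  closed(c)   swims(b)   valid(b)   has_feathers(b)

Round 1: r3 [penguin(b) & flies(b) & active(c) -> small(c)]; r6 [bird(b) -> swims(b)]; r7 [cold(c) -> green(b)]; r10 [metal(b) -> hot(b)]; r11 [flagged(c) -> approved(c)]. Adds small(c), swims(b), green(b), hot(b), approved(c).
Round 2: r4 [small(c) & green(b) -> signed(c)]. Adds signed(c).
Round 3: r8 [signed(c) & bird(b) & locked(c) -> closed(c)]. Adds closed(c).
Round 4: r12 [closed(c) & flagged(c) -> valid(b)]. Adds valid(b).
Derived: swims(b) (round 1), closed(c) (round 3), valid(b) (round 4). has_feathers(b) never appears in any round.

has_feathers(b)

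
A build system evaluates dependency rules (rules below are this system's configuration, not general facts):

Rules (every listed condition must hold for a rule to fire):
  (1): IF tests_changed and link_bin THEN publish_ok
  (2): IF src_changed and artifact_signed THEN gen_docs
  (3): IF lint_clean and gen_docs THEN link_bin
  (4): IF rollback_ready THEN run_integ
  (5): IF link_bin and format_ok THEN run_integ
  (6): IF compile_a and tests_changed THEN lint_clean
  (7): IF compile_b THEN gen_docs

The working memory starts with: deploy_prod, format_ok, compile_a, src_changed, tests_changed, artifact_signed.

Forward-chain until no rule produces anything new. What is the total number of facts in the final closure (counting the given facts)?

11

Round 1: (2) [IF src_changed and artifact_signed THEN gen_docs]; (6) [IF compile_a and tests_changed THEN lint_clean]. Adds gen_docs, lint_clean.
Round 2: (3) [IF lint_clean and gen_docs THEN link_bin]. Adds link_bin.
Round 3: (1) [IF tests_changed and link_bin THEN publish_ok]; (5) [IF link_bin and format_ok THEN run_integ]. Adds publish_ok, run_integ.
Closure: {artifact_signed, compile_a, deploy_prod, format_ok, gen_docs, link_bin, lint_clean, publish_ok, run_integ, src_changed, tests_changed} — 11 facts.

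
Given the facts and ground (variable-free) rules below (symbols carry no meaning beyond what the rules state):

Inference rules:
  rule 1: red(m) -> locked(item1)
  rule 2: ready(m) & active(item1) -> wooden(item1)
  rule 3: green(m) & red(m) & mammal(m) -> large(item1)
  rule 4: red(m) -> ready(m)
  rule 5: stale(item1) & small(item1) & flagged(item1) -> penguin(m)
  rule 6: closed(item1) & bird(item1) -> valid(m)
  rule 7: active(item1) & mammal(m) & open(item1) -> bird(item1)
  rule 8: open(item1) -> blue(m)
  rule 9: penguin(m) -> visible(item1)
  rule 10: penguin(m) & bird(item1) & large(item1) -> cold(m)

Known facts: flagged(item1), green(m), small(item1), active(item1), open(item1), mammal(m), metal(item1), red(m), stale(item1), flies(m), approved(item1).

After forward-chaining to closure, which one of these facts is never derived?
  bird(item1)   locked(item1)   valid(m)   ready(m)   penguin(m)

valid(m)

Round 1 fires rule 1, rule 3, rule 4, rule 5, rule 7, rule 8, giving locked(item1), large(item1), ready(m), penguin(m), bird(item1), blue(m).
Round 2 fires rule 2, rule 9, rule 10, giving wooden(item1), visible(item1), cold(m).
Derived: ready(m) (round 1), penguin(m) (round 1), locked(item1) (round 1), bird(item1) (round 1). valid(m) never appears in any round.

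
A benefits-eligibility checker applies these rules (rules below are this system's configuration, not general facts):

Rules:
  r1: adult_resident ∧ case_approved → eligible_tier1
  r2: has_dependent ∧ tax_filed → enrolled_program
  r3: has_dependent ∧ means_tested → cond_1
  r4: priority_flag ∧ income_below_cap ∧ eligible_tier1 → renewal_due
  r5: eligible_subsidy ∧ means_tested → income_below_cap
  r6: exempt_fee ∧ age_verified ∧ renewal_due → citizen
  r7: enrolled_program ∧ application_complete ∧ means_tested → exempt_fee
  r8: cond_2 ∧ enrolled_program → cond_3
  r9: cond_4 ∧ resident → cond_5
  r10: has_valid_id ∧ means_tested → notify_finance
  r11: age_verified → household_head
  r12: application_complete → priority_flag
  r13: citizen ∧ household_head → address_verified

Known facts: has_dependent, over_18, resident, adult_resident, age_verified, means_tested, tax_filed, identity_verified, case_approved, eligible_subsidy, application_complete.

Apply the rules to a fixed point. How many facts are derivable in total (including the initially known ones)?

21

Round 1 — r1, r2, r3, r5, r11, r12, derive eligible_tier1, enrolled_program, cond_1, income_below_cap, household_head, priority_flag.
Round 2 — r4, r7, derive renewal_due, exempt_fee.
Round 3 — r6, derive citizen.
Round 4 — r13, derive address_verified.
Closure: {address_verified, adult_resident, age_verified, application_complete, case_approved, citizen, cond_1, eligible_subsidy, eligible_tier1, enrolled_program, exempt_fee, has_dependent, household_head, identity_verified, income_below_cap, means_tested, over_18, priority_flag, renewal_due, resident, tax_filed} — 21 facts.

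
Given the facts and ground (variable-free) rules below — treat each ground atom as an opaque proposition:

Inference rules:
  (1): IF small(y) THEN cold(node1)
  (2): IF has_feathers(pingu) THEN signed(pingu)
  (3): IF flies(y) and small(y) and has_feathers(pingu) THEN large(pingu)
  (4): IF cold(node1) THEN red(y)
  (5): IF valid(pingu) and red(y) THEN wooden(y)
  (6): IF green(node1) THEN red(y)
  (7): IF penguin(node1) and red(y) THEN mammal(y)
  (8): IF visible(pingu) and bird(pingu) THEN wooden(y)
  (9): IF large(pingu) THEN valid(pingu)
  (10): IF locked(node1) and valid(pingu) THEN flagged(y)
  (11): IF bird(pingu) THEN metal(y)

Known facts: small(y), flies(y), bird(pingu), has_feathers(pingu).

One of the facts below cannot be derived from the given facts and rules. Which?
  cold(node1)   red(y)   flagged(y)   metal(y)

Round 1: (1) [IF small(y) THEN cold(node1)]; (2) [IF has_feathers(pingu) THEN signed(pingu)]; (3) [IF flies(y) and small(y) and has_feathers(pingu) THEN large(pingu)]; (11) [IF bird(pingu) THEN metal(y)]. Adds cold(node1), signed(pingu), large(pingu), metal(y).
Round 2: (4) [IF cold(node1) THEN red(y)]; (9) [IF large(pingu) THEN valid(pingu)]. Adds red(y), valid(pingu).
Round 3: (5) [IF valid(pingu) and red(y) THEN wooden(y)]. Adds wooden(y).
Derived: metal(y) (round 1), cold(node1) (round 1), red(y) (round 2). flagged(y) never appears in any round.

flagged(y)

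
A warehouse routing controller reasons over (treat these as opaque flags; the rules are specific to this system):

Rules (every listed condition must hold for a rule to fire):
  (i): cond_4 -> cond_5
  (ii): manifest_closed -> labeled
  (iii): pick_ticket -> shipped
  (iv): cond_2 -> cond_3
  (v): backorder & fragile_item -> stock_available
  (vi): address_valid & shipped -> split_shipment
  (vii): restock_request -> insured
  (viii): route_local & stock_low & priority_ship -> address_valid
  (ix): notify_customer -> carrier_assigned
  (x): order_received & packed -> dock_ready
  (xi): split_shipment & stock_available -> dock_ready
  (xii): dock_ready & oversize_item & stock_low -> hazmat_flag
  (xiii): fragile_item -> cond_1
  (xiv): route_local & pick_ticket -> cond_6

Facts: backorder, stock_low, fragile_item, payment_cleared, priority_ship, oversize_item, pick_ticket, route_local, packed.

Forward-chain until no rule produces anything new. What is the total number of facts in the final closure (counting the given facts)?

17

Round 1 fires (iii), (v), (viii), (xiii), (xiv), giving shipped, stock_available, address_valid, cond_1, cond_6.
Round 2 fires (vi), giving split_shipment.
Round 3 fires (xi), giving dock_ready.
Round 4 fires (xii), giving hazmat_flag.
Closure: {address_valid, backorder, cond_1, cond_6, dock_ready, fragile_item, hazmat_flag, oversize_item, packed, payment_cleared, pick_ticket, priority_ship, route_local, shipped, split_shipment, stock_available, stock_low} — 17 facts.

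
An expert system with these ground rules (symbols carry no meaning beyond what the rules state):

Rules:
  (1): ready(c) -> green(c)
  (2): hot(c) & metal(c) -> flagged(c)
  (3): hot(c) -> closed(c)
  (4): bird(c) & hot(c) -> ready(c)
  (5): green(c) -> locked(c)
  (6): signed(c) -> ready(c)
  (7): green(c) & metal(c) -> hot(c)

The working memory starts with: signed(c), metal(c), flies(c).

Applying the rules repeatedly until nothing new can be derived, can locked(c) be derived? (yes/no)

[1] (6) [signed(c) -> ready(c)]. ⇒ new: ready(c).
[2] (1) [ready(c) -> green(c)]. ⇒ new: green(c).
[3] (5) [green(c) -> locked(c)]; (7) [green(c) & metal(c) -> hot(c)]. ⇒ new: locked(c), hot(c).
[4] (2) [hot(c) & metal(c) -> flagged(c)]; (3) [hot(c) -> closed(c)]. ⇒ new: flagged(c), closed(c).
locked(c) appears in round 3, so it is derivable.

yes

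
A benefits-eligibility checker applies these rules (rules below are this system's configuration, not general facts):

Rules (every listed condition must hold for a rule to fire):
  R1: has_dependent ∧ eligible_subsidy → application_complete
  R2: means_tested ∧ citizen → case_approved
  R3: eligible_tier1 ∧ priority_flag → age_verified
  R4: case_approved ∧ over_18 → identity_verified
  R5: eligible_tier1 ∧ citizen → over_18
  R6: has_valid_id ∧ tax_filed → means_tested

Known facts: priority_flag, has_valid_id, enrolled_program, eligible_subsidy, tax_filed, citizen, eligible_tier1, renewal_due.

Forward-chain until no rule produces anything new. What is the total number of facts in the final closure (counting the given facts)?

13

[1] R3 [eligible_tier1 ∧ priority_flag → age_verified]; R5 [eligible_tier1 ∧ citizen → over_18]; R6 [has_valid_id ∧ tax_filed → means_tested]. ⇒ new: age_verified, over_18, means_tested.
[2] R2 [means_tested ∧ citizen → case_approved]. ⇒ new: case_approved.
[3] R4 [case_approved ∧ over_18 → identity_verified]. ⇒ new: identity_verified.
Closure: {age_verified, case_approved, citizen, eligible_subsidy, eligible_tier1, enrolled_program, has_valid_id, identity_verified, means_tested, over_18, priority_flag, renewal_due, tax_filed} — 13 facts.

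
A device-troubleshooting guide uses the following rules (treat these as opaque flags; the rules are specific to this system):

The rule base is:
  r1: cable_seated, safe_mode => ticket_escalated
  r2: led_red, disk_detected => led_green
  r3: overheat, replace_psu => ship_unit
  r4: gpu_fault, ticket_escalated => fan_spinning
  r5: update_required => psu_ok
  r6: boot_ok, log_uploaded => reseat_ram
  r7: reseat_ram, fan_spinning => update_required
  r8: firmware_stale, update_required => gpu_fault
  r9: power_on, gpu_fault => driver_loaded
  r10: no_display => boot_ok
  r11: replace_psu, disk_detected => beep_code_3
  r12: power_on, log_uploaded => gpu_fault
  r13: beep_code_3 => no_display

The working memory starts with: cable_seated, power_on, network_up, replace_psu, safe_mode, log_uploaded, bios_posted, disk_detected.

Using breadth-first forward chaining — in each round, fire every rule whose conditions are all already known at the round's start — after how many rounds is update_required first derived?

5

Round 1 fires r1, r11, r12, giving ticket_escalated, beep_code_3, gpu_fault.
Round 2 fires r4, r9, r13, giving fan_spinning, driver_loaded, no_display.
Round 3 fires r10, giving boot_ok.
Round 4 fires r6, giving reseat_ram.
Round 5 fires r7, giving update_required.
update_required first appears in round 5.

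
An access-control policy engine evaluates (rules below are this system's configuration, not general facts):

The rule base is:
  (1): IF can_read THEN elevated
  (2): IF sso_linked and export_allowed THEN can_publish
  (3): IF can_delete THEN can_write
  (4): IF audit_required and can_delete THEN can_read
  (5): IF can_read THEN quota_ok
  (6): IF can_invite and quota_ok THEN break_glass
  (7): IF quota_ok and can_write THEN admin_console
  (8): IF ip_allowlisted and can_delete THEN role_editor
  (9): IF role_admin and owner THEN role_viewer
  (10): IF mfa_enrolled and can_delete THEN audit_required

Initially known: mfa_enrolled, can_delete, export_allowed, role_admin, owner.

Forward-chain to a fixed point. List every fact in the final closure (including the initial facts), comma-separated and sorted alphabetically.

admin_console, audit_required, can_delete, can_read, can_write, elevated, export_allowed, mfa_enrolled, owner, quota_ok, role_admin, role_viewer

Round 1: (3) [IF can_delete THEN can_write]; (9) [IF role_admin and owner THEN role_viewer]; (10) [IF mfa_enrolled and can_delete THEN audit_required]. Adds can_write, role_viewer, audit_required.
Round 2: (4) [IF audit_required and can_delete THEN can_read]. Adds can_read.
Round 3: (1) [IF can_read THEN elevated]; (5) [IF can_read THEN quota_ok]. Adds elevated, quota_ok.
Round 4: (7) [IF quota_ok and can_write THEN admin_console]. Adds admin_console.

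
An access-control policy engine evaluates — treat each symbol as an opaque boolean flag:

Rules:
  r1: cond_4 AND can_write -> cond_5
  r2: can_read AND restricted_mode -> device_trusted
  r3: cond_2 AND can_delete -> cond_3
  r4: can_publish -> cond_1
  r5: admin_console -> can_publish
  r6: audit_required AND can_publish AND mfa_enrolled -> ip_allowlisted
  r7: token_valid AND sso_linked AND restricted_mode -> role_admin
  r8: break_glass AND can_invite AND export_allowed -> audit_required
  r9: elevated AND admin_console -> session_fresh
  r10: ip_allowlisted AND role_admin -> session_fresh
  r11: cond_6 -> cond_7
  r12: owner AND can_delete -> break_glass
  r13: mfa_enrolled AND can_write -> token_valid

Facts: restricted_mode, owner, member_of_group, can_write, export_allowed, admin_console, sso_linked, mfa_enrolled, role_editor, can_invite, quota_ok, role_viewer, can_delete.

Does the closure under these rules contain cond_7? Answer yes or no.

no

Round 1 fires r5, r12, r13, giving can_publish, break_glass, token_valid.
Round 2 fires r4, r7, r8, giving cond_1, role_admin, audit_required.
Round 3 fires r6, giving ip_allowlisted.
Round 4 fires r10, giving session_fresh.
Fixed point reached. cond_7 is concluded only by r11; r11 needs cond_6 (never derived).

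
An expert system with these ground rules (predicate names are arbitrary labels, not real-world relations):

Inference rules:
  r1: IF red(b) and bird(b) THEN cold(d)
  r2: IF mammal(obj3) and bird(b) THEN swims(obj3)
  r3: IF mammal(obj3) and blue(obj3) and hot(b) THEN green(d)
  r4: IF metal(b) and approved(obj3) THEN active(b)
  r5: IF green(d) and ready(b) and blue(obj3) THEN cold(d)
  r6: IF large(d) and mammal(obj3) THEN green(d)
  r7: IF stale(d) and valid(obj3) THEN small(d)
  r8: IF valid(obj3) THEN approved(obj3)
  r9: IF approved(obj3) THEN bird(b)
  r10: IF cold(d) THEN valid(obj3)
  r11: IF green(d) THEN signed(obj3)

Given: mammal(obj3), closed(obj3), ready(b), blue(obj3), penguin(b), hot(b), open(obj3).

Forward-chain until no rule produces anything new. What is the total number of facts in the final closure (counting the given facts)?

14

Round 1 — r3, derive green(d).
Round 2 — r5, r11, derive cold(d), signed(obj3).
Round 3 — r10, derive valid(obj3).
Round 4 — r8, derive approved(obj3).
Round 5 — r9, derive bird(b).
Round 6 — r2, derive swims(obj3).
Closure: {approved(obj3), bird(b), blue(obj3), closed(obj3), cold(d), green(d), hot(b), mammal(obj3), open(obj3), penguin(b), ready(b), signed(obj3), swims(obj3), valid(obj3)} — 14 facts.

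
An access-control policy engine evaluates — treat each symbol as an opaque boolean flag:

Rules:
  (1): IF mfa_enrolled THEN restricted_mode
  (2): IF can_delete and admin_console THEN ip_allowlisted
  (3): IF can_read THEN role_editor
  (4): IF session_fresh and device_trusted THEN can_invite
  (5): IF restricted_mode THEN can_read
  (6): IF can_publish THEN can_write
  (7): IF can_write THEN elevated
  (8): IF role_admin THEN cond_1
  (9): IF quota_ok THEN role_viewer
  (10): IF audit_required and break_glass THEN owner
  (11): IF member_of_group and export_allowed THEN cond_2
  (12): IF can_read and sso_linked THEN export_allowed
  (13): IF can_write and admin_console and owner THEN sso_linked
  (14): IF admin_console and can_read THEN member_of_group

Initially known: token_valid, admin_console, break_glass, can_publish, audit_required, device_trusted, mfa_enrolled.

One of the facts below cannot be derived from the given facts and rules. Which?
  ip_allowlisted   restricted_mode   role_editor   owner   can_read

Round 1 — (1), (6), (10), derive restricted_mode, can_write, owner.
Round 2 — (5), (7), (13), derive can_read, elevated, sso_linked.
Round 3 — (3), (12), (14), derive role_editor, export_allowed, member_of_group.
Round 4 — (11), derive cond_2.
Derived: can_read (round 2), owner (round 1), role_editor (round 3), restricted_mode (round 1). ip_allowlisted never appears in any round.

ip_allowlisted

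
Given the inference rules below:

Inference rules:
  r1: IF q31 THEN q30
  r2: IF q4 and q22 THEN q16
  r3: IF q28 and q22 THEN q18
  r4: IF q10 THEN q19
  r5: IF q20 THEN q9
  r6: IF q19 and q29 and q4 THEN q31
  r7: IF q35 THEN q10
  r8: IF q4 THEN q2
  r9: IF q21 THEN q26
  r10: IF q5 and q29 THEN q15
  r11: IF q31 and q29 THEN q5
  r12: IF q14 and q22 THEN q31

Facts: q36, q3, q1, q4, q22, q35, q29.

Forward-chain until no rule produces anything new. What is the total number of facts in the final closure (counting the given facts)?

Round 1 — r2, r7, r8, derive q16, q10, q2.
Round 2 — r4, derive q19.
Round 3 — r6, derive q31.
Round 4 — r1, r11, derive q30, q5.
Round 5 — r10, derive q15.
Closure: {q1, q10, q15, q16, q19, q2, q22, q29, q3, q30, q31, q35, q36, q4, q5} — 15 facts.

15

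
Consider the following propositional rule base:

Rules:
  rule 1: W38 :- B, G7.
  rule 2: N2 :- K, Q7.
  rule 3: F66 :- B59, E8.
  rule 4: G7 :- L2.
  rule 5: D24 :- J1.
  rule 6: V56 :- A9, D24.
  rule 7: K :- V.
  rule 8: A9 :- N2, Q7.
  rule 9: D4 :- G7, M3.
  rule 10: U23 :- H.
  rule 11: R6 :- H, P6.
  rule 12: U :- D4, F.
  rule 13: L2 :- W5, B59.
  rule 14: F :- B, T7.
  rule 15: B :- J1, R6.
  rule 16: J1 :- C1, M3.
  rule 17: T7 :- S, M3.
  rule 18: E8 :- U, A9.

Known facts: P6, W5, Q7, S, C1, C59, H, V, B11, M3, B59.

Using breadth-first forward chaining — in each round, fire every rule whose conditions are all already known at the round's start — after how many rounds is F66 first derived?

[1] rule 7 [K :- V.]; rule 10 [U23 :- H.]; rule 11 [R6 :- H, P6.]; rule 13 [L2 :- W5, B59.]; rule 16 [J1 :- C1, M3.]; rule 17 [T7 :- S, M3.]. ⇒ new: K, U23, R6, L2, J1, T7.
[2] rule 2 [N2 :- K, Q7.]; rule 4 [G7 :- L2.]; rule 5 [D24 :- J1.]; rule 15 [B :- J1, R6.]. ⇒ new: N2, G7, D24, B.
[3] rule 1 [W38 :- B, G7.]; rule 8 [A9 :- N2, Q7.]; rule 9 [D4 :- G7, M3.]; rule 14 [F :- B, T7.]. ⇒ new: W38, A9, D4, F.
[4] rule 6 [V56 :- A9, D24.]; rule 12 [U :- D4, F.]. ⇒ new: V56, U.
[5] rule 18 [E8 :- U, A9.]. ⇒ new: E8.
[6] rule 3 [F66 :- B59, E8.]. ⇒ new: F66.
F66 first appears in round 6.

6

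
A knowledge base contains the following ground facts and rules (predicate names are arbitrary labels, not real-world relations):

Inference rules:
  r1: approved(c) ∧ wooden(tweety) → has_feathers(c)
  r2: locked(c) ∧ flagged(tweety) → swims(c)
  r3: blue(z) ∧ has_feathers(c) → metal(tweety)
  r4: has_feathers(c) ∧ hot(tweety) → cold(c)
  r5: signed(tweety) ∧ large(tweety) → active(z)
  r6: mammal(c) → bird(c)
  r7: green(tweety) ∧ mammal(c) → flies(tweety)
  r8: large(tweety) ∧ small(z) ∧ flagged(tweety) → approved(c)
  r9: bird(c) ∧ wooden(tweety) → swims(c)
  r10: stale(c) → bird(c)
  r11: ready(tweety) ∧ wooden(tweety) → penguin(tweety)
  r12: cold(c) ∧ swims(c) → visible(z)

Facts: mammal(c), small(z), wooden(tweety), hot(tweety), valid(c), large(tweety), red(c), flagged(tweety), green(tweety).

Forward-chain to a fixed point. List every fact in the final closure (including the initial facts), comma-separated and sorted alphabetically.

Round 1 fires r6, r7, r8, giving bird(c), flies(tweety), approved(c).
Round 2 fires r1, r9, giving has_feathers(c), swims(c).
Round 3 fires r4, giving cold(c).
Round 4 fires r12, giving visible(z).

approved(c), bird(c), cold(c), flagged(tweety), flies(tweety), green(tweety), has_feathers(c), hot(tweety), large(tweety), mammal(c), red(c), small(z), swims(c), valid(c), visible(z), wooden(tweety)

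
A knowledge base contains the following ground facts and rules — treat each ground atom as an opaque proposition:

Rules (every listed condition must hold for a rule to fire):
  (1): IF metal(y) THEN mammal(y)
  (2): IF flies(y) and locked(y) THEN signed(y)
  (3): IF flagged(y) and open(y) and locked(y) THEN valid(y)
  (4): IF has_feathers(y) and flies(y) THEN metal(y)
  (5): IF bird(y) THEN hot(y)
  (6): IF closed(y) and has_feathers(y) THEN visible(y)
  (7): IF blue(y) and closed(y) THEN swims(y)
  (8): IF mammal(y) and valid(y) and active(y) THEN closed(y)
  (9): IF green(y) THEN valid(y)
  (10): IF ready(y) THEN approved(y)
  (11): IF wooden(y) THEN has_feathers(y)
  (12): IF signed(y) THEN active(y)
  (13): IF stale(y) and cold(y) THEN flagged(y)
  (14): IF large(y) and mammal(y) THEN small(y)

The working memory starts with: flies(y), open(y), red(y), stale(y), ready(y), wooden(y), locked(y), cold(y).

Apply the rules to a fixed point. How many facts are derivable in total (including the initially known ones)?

Round 1: (2) [IF flies(y) and locked(y) THEN signed(y)]; (10) [IF ready(y) THEN approved(y)]; (11) [IF wooden(y) THEN has_feathers(y)]; (13) [IF stale(y) and cold(y) THEN flagged(y)]. New: signed(y), approved(y), has_feathers(y), flagged(y).
Round 2: (3) [IF flagged(y) and open(y) and locked(y) THEN valid(y)]; (4) [IF has_feathers(y) and flies(y) THEN metal(y)]; (12) [IF signed(y) THEN active(y)]. New: valid(y), metal(y), active(y).
Round 3: (1) [IF metal(y) THEN mammal(y)]. New: mammal(y).
Round 4: (8) [IF mammal(y) and valid(y) and active(y) THEN closed(y)]. New: closed(y).
Round 5: (6) [IF closed(y) and has_feathers(y) THEN visible(y)]. New: visible(y).
Closure: {active(y), approved(y), closed(y), cold(y), flagged(y), flies(y), has_feathers(y), locked(y), mammal(y), metal(y), open(y), ready(y), red(y), signed(y), stale(y), valid(y), visible(y), wooden(y)} — 18 facts.

18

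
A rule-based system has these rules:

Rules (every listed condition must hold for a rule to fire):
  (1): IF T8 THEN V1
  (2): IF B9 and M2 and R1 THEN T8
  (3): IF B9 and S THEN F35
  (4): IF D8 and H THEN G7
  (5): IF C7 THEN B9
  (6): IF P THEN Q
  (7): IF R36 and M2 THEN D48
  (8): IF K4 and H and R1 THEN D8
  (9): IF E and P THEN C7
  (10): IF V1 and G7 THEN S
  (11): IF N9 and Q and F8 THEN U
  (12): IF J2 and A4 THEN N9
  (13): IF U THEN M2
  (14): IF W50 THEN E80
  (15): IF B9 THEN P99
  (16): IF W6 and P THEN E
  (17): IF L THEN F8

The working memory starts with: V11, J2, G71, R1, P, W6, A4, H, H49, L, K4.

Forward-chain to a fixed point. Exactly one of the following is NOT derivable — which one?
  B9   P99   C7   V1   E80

[1] (6) [IF P THEN Q]; (8) [IF K4 and H and R1 THEN D8]; (12) [IF J2 and A4 THEN N9]; (16) [IF W6 and P THEN E]; (17) [IF L THEN F8]. ⇒ new: Q, D8, N9, E, F8.
[2] (4) [IF D8 and H THEN G7]; (9) [IF E and P THEN C7]; (11) [IF N9 and Q and F8 THEN U]. ⇒ new: G7, C7, U.
[3] (5) [IF C7 THEN B9]; (13) [IF U THEN M2]. ⇒ new: B9, M2.
[4] (2) [IF B9 and M2 and R1 THEN T8]; (15) [IF B9 THEN P99]. ⇒ new: T8, P99.
[5] (1) [IF T8 THEN V1]. ⇒ new: V1.
[6] (10) [IF V1 and G7 THEN S]. ⇒ new: S.
[7] (3) [IF B9 and S THEN F35]. ⇒ new: F35.
Derived: B9 (round 3), V1 (round 5), P99 (round 4), C7 (round 2). E80 never appears in any round.

E80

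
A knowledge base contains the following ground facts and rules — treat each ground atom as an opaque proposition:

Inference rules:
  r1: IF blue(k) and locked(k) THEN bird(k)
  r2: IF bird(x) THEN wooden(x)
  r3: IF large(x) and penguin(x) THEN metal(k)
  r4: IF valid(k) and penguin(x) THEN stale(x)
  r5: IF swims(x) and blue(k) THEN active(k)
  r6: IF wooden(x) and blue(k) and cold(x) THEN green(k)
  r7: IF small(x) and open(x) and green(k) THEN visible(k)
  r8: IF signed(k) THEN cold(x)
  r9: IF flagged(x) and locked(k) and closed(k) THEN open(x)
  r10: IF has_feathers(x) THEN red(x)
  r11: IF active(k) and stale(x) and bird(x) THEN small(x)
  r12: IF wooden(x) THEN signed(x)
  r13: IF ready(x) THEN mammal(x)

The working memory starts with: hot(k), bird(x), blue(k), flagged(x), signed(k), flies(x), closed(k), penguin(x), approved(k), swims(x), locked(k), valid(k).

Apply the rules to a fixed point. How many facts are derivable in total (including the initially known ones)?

22

[1] r1 [IF blue(k) and locked(k) THEN bird(k)]; r2 [IF bird(x) THEN wooden(x)]; r4 [IF valid(k) and penguin(x) THEN stale(x)]; r5 [IF swims(x) and blue(k) THEN active(k)]; r8 [IF signed(k) THEN cold(x)]; r9 [IF flagged(x) and locked(k) and closed(k) THEN open(x)]. ⇒ new: bird(k), wooden(x), stale(x), active(k), cold(x), open(x).
[2] r6 [IF wooden(x) and blue(k) and cold(x) THEN green(k)]; r11 [IF active(k) and stale(x) and bird(x) THEN small(x)]; r12 [IF wooden(x) THEN signed(x)]. ⇒ new: green(k), small(x), signed(x).
[3] r7 [IF small(x) and open(x) and green(k) THEN visible(k)]. ⇒ new: visible(k).
Closure: {active(k), approved(k), bird(k), bird(x), blue(k), closed(k), cold(x), flagged(x), flies(x), green(k), hot(k), locked(k), open(x), penguin(x), signed(k), signed(x), small(x), stale(x), swims(x), valid(k), visible(k), wooden(x)} — 22 facts.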